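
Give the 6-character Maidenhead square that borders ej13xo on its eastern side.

EJ23ao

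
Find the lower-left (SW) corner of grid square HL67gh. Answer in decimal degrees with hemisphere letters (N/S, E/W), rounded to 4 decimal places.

27.2917° N, 27.5000° W

Field H=7, L=11: +7·20° lon, +11·10° lat → SW at lon -40°, lat 20°.
Square 6, 7: +6·2° lon, +7·1° lat → SW at lon -28°, lat 27°.
Subsquare g=6, h=7: +6·0.0833333° lon, +7·0.0416667° lat → SW at lon -27.5°, lat 27.2917°.
latitude 27.2917° N, longitude 27.5000° W.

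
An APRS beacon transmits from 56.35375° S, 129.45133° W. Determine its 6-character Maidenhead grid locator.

CD53gp

Add 180° to longitude and 90° to latitude: 50.5487, 33.6463.
Field: 50.5487/20 → 2 → C, 33.6463/10 → 3 → D; chars CD.
Square: 10.5487/2 → 5, 3.6463/1 → 3; chars 53.
Subsquare: 0.5487/0.0833333 → 6 → g, 0.6463/0.0416667 → 15 → p; chars gp.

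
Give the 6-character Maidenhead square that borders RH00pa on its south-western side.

RG09ox

Longitude subsquare p = 15; −1 → 14 = o.
Latitude subsquare a = 0; −1 → -1, wraps to 23 = x, carry into square.
Latitude square 0; −1 → -1, wraps to 9, carry into field.
Latitude field H = 7; −1 → 6 = G.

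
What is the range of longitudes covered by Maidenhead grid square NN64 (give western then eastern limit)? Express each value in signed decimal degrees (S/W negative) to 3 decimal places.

Field N=13, N=13: +13·20° lon, +13·10° lat → SW at lon 80°, lat 40°.
Square 6, 4: +6·2° lon, +4·1° lat → SW at lon 92°, lat 44°.
Cell spans 2° lon × 1° lat.
west 92.000, east 94.000.

92.000, 94.000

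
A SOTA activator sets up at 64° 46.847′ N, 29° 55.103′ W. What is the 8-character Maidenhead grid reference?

HP54as97

Add 180° to longitude and 90° to latitude: 150.08162, 154.78078.
Field: lon ⌊150.08162/20⌋ = 7 → H; lat ⌊154.78078/10⌋ = 15 → P.
Square: lon ⌊10.08162/2⌋ = 5; lat ⌊4.78078/1⌋ = 4.
Subsquare: lon ⌊0.08162/0.0833333⌋ = 0 → a; lat ⌊0.78078/0.0416667⌋ = 18 → s.
Extended square: lon ⌊0.08162/0.00833333⌋ = 9; lat ⌊0.03078/0.00416667⌋ = 7.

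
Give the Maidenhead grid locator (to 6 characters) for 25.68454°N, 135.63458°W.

Offset from 180°W / 90°S: lon 44.3654°, lat 115.6845°.
Field: 44.3654/20 → 2 → C, 115.6845/10 → 11 → L; chars CL.
Square: 4.3654/2 → 2, 5.6845/1 → 5; chars 25.
Subsquare: 0.3654/0.0833333 → 4 → e, 0.6845/0.0416667 → 16 → q; chars eq.

CL25eq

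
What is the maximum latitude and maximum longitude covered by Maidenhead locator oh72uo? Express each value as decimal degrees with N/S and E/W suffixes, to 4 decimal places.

17.3750° S, 115.7500° E

Field O=14, H=7: +14·20° lon, +7·10° lat → SW at lon 100°, lat -20°.
Square 7, 2: +7·2° lon, +2·1° lat → SW at lon 114°, lat -18°.
Subsquare u=20, o=14: +20·0.0833333° lon, +14·0.0416667° lat → SW at lon 115.667°, lat -17.4167°.
Cell spans 0.0833333° lon × 0.0416667° lat. NE corner is SW corner plus one full cell.
latitude 17.3750° S, longitude 115.7500° E.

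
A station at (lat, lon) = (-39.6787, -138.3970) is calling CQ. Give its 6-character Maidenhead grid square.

CF00th

Add 180° to longitude and 90° to latitude: 41.6030, 50.3213.
Field (20°×10°, letters A–R): lon ⌊41.6030/20⌋ = 2 → C; lat ⌊50.3213/10⌋ = 5 → F.
Square (2°×1°, digits 0–9): lon ⌊1.6030/2⌋ = 0; lat ⌊0.3213/1⌋ = 0.
Subsquare (5′×2.5′, letters a–x): lon ⌊1.6030/0.0833333⌋ = 19 → t; lat ⌊0.3213/0.0416667⌋ = 7 → h.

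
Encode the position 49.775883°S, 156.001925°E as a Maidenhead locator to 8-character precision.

QE80af03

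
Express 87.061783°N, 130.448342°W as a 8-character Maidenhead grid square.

CR47sb64

Add 180° to longitude and 90° to latitude: 49.55166, 177.06178.
Field: 49.55166/20 → 2 → C, 177.06178/10 → 17 → R; chars CR.
Square: 9.55166/2 → 4, 7.06178/1 → 7; chars 47.
Subsquare: 1.55166/0.0833333 → 18 → s, 0.06178/0.0416667 → 1 → b; chars sb.
Extended square: 0.05166/0.00833333 → 6, 0.02012/0.00416667 → 4; chars 64.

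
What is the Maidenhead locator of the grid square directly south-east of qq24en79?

QQ24en88

Longitude extended square 7; +1 → 8.
Latitude extended square 9; −1 → 8.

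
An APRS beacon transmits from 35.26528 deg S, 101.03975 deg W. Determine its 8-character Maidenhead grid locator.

Offset from 180°W / 90°S: lon 78.96025°, lat 54.73472°.
Field: lon ⌊78.96025/20⌋ = 3 → D; lat ⌊54.73472/10⌋ = 5 → F.
Square: lon ⌊18.96025/2⌋ = 9; lat ⌊4.73472/1⌋ = 4.
Subsquare: lon ⌊0.96025/0.0833333⌋ = 11 → l; lat ⌊0.73472/0.0416667⌋ = 17 → r.
Extended square: lon ⌊0.04358/0.00833333⌋ = 5; lat ⌊0.02639/0.00416667⌋ = 6.

DF94lr56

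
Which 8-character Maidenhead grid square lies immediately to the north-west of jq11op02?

JQ11np93

Longitude extended square 0; −1 → -1, wraps to 9, carry into subsquare.
Longitude subsquare o = 14; −1 → 13 = n.
Latitude extended square 2; +1 → 3.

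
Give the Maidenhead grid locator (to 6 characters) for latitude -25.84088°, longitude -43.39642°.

GG84hd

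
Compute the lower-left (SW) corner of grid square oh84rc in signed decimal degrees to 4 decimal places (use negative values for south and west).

Field O=14, H=7: +14·20° lon, +7·10° lat → SW at lon 100°, lat -20°.
Square 8, 4: +8·2° lon, +4·1° lat → SW at lon 116°, lat -16°.
Subsquare r=17, c=2: +17·0.0833333° lon, +2·0.0416667° lat → SW at lon 117.417°, lat -15.9167°.
latitude -15.9167, longitude 117.4167.

-15.9167, 117.4167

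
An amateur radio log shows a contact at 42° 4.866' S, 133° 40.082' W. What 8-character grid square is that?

CE37dw90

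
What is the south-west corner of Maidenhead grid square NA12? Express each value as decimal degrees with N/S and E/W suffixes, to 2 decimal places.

88.00° S, 82.00° E

Field N=13, A=0: +13·20° lon, +0·10° lat → SW at lon 80°, lat -90°.
Square 1, 2: +1·2° lon, +2·1° lat → SW at lon 82°, lat -88°.
latitude 88.00° S, longitude 82.00° E.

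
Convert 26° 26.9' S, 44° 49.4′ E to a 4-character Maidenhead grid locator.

LG23

Shift to the Maidenhead origin (180°W, 90°S): lon 224.82, lat 63.55.
Field: 224.82/20 → 11 → L, 63.55/10 → 6 → G; chars LG.
Square: 4.82/2 → 2, 3.55/1 → 3; chars 23.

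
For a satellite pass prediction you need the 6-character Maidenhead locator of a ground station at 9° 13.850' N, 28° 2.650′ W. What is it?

Add 180° to longitude and 90° to latitude: 151.9558, 99.2308.
Field: 151.9558/20 → 7 → H, 99.2308/10 → 9 → J; chars HJ.
Square: 11.9558/2 → 5, 9.2308/1 → 9; chars 59.
Subsquare: 1.9558/0.0833333 → 23 → x, 0.2308/0.0416667 → 5 → f; chars xf.

HJ59xf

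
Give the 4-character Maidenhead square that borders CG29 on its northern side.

CH20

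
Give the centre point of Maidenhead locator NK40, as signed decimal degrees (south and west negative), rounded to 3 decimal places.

Field N=13, K=10: +13·20° lon, +10·10° lat → SW at lon 80°, lat 10°.
Square 4, 0: +4·2° lon, +0·1° lat → SW at lon 88°, lat 10°.
Cell spans 2° lon × 1° lat. Centre is SW corner plus half of each.
latitude 10.500, longitude 89.000.

10.500, 89.000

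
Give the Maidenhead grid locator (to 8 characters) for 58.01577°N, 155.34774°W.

Offset from 180°W / 90°S: lon 24.65226°, lat 148.01577°.
Field: 24.65226/20 → 1 → B, 148.01577/10 → 14 → O; chars BO.
Square: 4.65226/2 → 2, 8.01577/1 → 8; chars 28.
Subsquare: 0.65226/0.0833333 → 7 → h, 0.01577/0.0416667 → 0 → a; chars ha.
Extended square: 0.06893/0.00833333 → 8, 0.01577/0.00416667 → 3; chars 83.

BO28ha83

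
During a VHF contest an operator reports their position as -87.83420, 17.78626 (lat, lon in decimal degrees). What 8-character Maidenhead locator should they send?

Offset from 180°W / 90°S: lon 197.78626°, lat 2.16580°.
Field: lon ⌊197.78626/20⌋ = 9 → J; lat ⌊2.16580/10⌋ = 0 → A.
Square: lon ⌊17.78626/2⌋ = 8; lat ⌊2.16580/1⌋ = 2.
Subsquare: lon ⌊1.78626/0.0833333⌋ = 21 → v; lat ⌊0.16580/0.0416667⌋ = 3 → d.
Extended square: lon ⌊0.03626/0.00833333⌋ = 4; lat ⌊0.04080/0.00416667⌋ = 9.

JA82vd49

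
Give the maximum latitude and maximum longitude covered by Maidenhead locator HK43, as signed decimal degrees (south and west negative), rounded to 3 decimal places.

Field H=7, K=10: +7·20° lon, +10·10° lat → SW at lon -40°, lat 10°.
Square 4, 3: +4·2° lon, +3·1° lat → SW at lon -32°, lat 13°.
Cell spans 2° lon × 1° lat. NE corner is SW corner plus one full cell.
latitude 14.000, longitude -30.000.

14.000, -30.000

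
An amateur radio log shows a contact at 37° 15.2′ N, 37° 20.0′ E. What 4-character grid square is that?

KM87

Add 180° to longitude and 90° to latitude: 217.33, 127.25.
Field (20°×10°, letters A–R): lon ⌊217.33/20⌋ = 10 → K; lat ⌊127.25/10⌋ = 12 → M.
Square (2°×1°, digits 0–9): lon ⌊17.33/2⌋ = 8; lat ⌊7.25/1⌋ = 7.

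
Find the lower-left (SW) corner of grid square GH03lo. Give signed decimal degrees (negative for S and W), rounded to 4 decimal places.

Field G=6, H=7: +6·20° lon, +7·10° lat → SW at lon -60°, lat -20°.
Square 0, 3: +0·2° lon, +3·1° lat → SW at lon -60°, lat -17°.
Subsquare l=11, o=14: +11·0.0833333° lon, +14·0.0416667° lat → SW at lon -59.0833°, lat -16.4167°.
latitude -16.4167, longitude -59.0833.

-16.4167, -59.0833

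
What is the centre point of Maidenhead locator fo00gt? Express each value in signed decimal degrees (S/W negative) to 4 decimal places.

50.8125, -79.4583

Field F=5, O=14: +5·20° lon, +14·10° lat → SW at lon -80°, lat 50°.
Square 0, 0: +0·2° lon, +0·1° lat → SW at lon -80°, lat 50°.
Subsquare g=6, t=19: +6·0.0833333° lon, +19·0.0416667° lat → SW at lon -79.5°, lat 50.7917°.
Cell spans 0.0833333° lon × 0.0416667° lat. Centre is SW corner plus half of each.
latitude 50.8125, longitude -79.4583.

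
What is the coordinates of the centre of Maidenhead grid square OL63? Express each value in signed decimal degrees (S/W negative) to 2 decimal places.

23.50, 113.00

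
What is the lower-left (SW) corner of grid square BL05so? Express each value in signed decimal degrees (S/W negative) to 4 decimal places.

Field B=1, L=11: +1·20° lon, +11·10° lat → SW at lon -160°, lat 20°.
Square 0, 5: +0·2° lon, +5·1° lat → SW at lon -160°, lat 25°.
Subsquare s=18, o=14: +18·0.0833333° lon, +14·0.0416667° lat → SW at lon -158.5°, lat 25.5833°.
latitude 25.5833, longitude -158.5000.

25.5833, -158.5000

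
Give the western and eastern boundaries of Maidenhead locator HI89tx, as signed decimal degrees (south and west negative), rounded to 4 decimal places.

-22.4167, -22.3333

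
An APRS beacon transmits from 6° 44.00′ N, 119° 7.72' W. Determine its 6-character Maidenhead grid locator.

DJ06kr

Shift to the Maidenhead origin (180°W, 90°S): lon 60.8713, lat 96.7333.
Field: 60.8713/20 → 3 → D, 96.7333/10 → 9 → J; chars DJ.
Square: 0.8713/2 → 0, 6.7333/1 → 6; chars 06.
Subsquare: 0.8713/0.0833333 → 10 → k, 0.7333/0.0416667 → 17 → r; chars kr.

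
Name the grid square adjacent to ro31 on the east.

RO41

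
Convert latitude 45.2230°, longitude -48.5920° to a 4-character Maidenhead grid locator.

GN55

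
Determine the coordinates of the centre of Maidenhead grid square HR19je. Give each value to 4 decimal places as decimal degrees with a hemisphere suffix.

89.1875° N, 37.2083° W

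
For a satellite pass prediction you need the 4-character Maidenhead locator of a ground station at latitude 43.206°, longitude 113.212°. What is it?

ON63

Add 180° to longitude and 90° to latitude: 293.21, 133.21.
Field: 293.21/20 → 14 → O, 133.21/10 → 13 → N; chars ON.
Square: 13.21/2 → 6, 3.21/1 → 3; chars 63.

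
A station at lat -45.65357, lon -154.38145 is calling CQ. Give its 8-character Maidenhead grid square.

Shift to the Maidenhead origin (180°W, 90°S): lon 25.61855, lat 44.34643.
Field: lon ⌊25.61855/20⌋ = 1 → B; lat ⌊44.34643/10⌋ = 4 → E.
Square: lon ⌊5.61855/2⌋ = 2; lat ⌊4.34643/1⌋ = 4.
Subsquare: lon ⌊1.61855/0.0833333⌋ = 19 → t; lat ⌊0.34643/0.0416667⌋ = 8 → i.
Extended square: lon ⌊0.03522/0.00833333⌋ = 4; lat ⌊0.01310/0.00416667⌋ = 3.

BE24ti43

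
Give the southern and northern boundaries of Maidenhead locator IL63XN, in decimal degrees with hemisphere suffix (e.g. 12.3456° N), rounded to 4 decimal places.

23.5417° N, 23.5833° N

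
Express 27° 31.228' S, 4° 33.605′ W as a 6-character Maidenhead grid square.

IG72rl

Offset from 180°W / 90°S: lon 175.4399°, lat 62.4795°.
Field (20°×10°, letters A–R): 175.4399/20 → 8 → I, 62.4795/10 → 6 → G; chars IG.
Square (2°×1°, digits 0–9): 15.4399/2 → 7, 2.4795/1 → 2; chars 72.
Subsquare (5′×2.5′, letters a–x): 1.4399/0.0833333 → 17 → r, 0.4795/0.0416667 → 11 → l; chars rl.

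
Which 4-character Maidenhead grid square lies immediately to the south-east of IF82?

IF91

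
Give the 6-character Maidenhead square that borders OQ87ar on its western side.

OQ77xr

Longitude subsquare a = 0; −1 → -1, wraps to 23 = x, carry into square.
Longitude square 8; −1 → 7.
The latitude characters are unchanged.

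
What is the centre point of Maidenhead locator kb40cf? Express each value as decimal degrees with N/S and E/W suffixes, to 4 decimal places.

79.7708° S, 28.2083° E

Field K=10, B=1: +10·20° lon, +1·10° lat → SW at lon 20°, lat -80°.
Square 4, 0: +4·2° lon, +0·1° lat → SW at lon 28°, lat -80°.
Subsquare c=2, f=5: +2·0.0833333° lon, +5·0.0416667° lat → SW at lon 28.1667°, lat -79.7917°.
Cell spans 0.0833333° lon × 0.0416667° lat. Centre is SW corner plus half of each.
latitude 79.7708° S, longitude 28.2083° E.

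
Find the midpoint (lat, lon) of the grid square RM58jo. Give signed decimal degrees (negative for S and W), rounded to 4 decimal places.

Field R=17, M=12: +17·20° lon, +12·10° lat → SW at lon 160°, lat 30°.
Square 5, 8: +5·2° lon, +8·1° lat → SW at lon 170°, lat 38°.
Subsquare j=9, o=14: +9·0.0833333° lon, +14·0.0416667° lat → SW at lon 170.75°, lat 38.5833°.
Cell spans 0.0833333° lon × 0.0416667° lat. Centre is SW corner plus half of each.
latitude 38.6042, longitude 170.7917.

38.6042, 170.7917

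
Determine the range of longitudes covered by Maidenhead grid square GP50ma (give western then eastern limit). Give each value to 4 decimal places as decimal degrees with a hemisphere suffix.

Field G=6, P=15: +6·20° lon, +15·10° lat → SW at lon -60°, lat 60°.
Square 5, 0: +5·2° lon, +0·1° lat → SW at lon -50°, lat 60°.
Subsquare m=12, a=0: +12·0.0833333° lon, +0·0.0416667° lat → SW at lon -49°, lat 60°.
Cell spans 0.0833333° lon × 0.0416667° lat.
west 49.0000° W, east 48.9167° W.

49.0000° W, 48.9167° W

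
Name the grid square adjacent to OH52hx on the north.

OH53ha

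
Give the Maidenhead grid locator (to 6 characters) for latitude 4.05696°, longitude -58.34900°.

GJ04tb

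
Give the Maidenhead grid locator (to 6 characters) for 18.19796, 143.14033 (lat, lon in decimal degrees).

QK18ne

Add 180° to longitude and 90° to latitude: 323.1403, 108.1980.
Field (20°×10°, letters A–R): lon ⌊323.1403/20⌋ = 16 → Q; lat ⌊108.1980/10⌋ = 10 → K.
Square (2°×1°, digits 0–9): lon ⌊3.1403/2⌋ = 1; lat ⌊8.1980/1⌋ = 8.
Subsquare (5′×2.5′, letters a–x): lon ⌊1.1403/0.0833333⌋ = 13 → n; lat ⌊0.1980/0.0416667⌋ = 4 → e.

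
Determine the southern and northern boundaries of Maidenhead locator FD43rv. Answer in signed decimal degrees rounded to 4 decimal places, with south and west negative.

-56.1250, -56.0833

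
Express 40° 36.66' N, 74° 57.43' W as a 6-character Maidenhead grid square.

FN20mo

Add 180° to longitude and 90° to latitude: 105.0428, 130.6110.
Field: 105.0428/20 → 5 → F, 130.6110/10 → 13 → N; chars FN.
Square: 5.0428/2 → 2, 0.6110/1 → 0; chars 20.
Subsquare: 1.0428/0.0833333 → 12 → m, 0.6110/0.0416667 → 14 → o; chars mo.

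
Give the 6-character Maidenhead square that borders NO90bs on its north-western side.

Longitude subsquare b = 1; −1 → 0 = a.
Latitude subsquare s = 18; +1 → 19 = t.

NO90at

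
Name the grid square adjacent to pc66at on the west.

PC56xt

Longitude subsquare a = 0; −1 → -1, wraps to 23 = x, carry into square.
Longitude square 6; −1 → 5.
The latitude characters are unchanged.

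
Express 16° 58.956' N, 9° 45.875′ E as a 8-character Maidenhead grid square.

Add 180° to longitude and 90° to latitude: 189.76458, 106.98260.
Field: lon ⌊189.76458/20⌋ = 9 → J; lat ⌊106.98260/10⌋ = 10 → K.
Square: lon ⌊9.76458/2⌋ = 4; lat ⌊6.98260/1⌋ = 6.
Subsquare: lon ⌊1.76458/0.0833333⌋ = 21 → v; lat ⌊0.98260/0.0416667⌋ = 23 → x.
Extended square: lon ⌊0.01458/0.00833333⌋ = 1; lat ⌊0.02427/0.00416667⌋ = 5.

JK46vx15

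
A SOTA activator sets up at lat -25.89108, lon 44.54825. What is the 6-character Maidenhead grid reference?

Shift to the Maidenhead origin (180°W, 90°S): lon 224.5482, lat 64.1089.
Field (20°×10°, letters A–R): lon ⌊224.5482/20⌋ = 11 → L; lat ⌊64.1089/10⌋ = 6 → G.
Square (2°×1°, digits 0–9): lon ⌊4.5482/2⌋ = 2; lat ⌊4.1089/1⌋ = 4.
Subsquare (5′×2.5′, letters a–x): lon ⌊0.5482/0.0833333⌋ = 6 → g; lat ⌊0.1089/0.0416667⌋ = 2 → c.

LG24gc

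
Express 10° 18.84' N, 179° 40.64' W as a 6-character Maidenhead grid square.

AK00dh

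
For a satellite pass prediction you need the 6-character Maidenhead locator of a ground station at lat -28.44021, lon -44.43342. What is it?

GG71sn

Add 180° to longitude and 90° to latitude: 135.5666, 61.5598.
Field: 135.5666/20 → 6 → G, 61.5598/10 → 6 → G; chars GG.
Square: 15.5666/2 → 7, 1.5598/1 → 1; chars 71.
Subsquare: 1.5666/0.0833333 → 18 → s, 0.5598/0.0416667 → 13 → n; chars sn.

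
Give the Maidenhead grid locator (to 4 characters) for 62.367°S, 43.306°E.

LC17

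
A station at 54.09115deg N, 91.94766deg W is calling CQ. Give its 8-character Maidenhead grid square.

EO44ac61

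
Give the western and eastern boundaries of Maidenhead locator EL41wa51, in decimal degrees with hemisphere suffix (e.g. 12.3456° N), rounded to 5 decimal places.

90.12500° W, 90.11667° W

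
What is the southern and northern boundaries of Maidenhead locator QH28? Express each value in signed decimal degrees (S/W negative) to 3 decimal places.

-12.000, -11.000

Field Q=16, H=7: +16·20° lon, +7·10° lat → SW at lon 140°, lat -20°.
Square 2, 8: +2·2° lon, +8·1° lat → SW at lon 144°, lat -12°.
Cell spans 2° lon × 1° lat.
south -12.000, north -11.000.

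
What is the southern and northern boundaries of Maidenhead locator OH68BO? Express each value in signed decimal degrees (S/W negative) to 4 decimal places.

-11.4167, -11.3750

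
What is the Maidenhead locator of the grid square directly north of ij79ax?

Latitude subsquare x = 23; +1 → 24, wraps to 0 = a, carry into square.
Latitude square 9; +1 → 10, wraps to 0, carry into field.
Latitude field J = 9; +1 → 10 = K.
The longitude characters are unchanged.

IK70aa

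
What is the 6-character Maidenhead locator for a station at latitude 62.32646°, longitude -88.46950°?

EP52sh

Shift to the Maidenhead origin (180°W, 90°S): lon 91.5305, lat 152.3265.
Field: 91.5305/20 → 4 → E, 152.3265/10 → 15 → P; chars EP.
Square: 11.5305/2 → 5, 2.3265/1 → 2; chars 52.
Subsquare: 1.5305/0.0833333 → 18 → s, 0.3265/0.0416667 → 7 → h; chars sh.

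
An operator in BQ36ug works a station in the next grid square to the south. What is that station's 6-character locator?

BQ36uf

Latitude subsquare g = 6; −1 → 5 = f.
The longitude characters are unchanged.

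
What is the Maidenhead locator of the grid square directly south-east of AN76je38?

Longitude extended square 3; +1 → 4.
Latitude extended square 8; −1 → 7.

AN76je47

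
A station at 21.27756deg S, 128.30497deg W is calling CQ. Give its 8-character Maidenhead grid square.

CG58ur33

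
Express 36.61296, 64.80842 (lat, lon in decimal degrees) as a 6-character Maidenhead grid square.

MM26jo

Offset from 180°W / 90°S: lon 244.8084°, lat 126.6130°.
Field (20°×10°, letters A–R): lon ⌊244.8084/20⌋ = 12 → M; lat ⌊126.6130/10⌋ = 12 → M.
Square (2°×1°, digits 0–9): lon ⌊4.8084/2⌋ = 2; lat ⌊6.6130/1⌋ = 6.
Subsquare (5′×2.5′, letters a–x): lon ⌊0.8084/0.0833333⌋ = 9 → j; lat ⌊0.6130/0.0416667⌋ = 14 → o.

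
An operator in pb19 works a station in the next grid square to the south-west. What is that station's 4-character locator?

PB08

Longitude square 1; −1 → 0.
Latitude square 9; −1 → 8.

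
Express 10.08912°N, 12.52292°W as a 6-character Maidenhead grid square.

IK30rc

Offset from 180°W / 90°S: lon 167.4771°, lat 100.0891°.
Field (20°×10°, letters A–R): lon ⌊167.4771/20⌋ = 8 → I; lat ⌊100.0891/10⌋ = 10 → K.
Square (2°×1°, digits 0–9): lon ⌊7.4771/2⌋ = 3; lat ⌊0.0891/1⌋ = 0.
Subsquare (5′×2.5′, letters a–x): lon ⌊1.4771/0.0833333⌋ = 17 → r; lat ⌊0.0891/0.0416667⌋ = 2 → c.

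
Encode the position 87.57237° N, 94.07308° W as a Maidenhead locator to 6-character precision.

ER27xn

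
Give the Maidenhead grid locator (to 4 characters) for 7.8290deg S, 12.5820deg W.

Add 180° to longitude and 90° to latitude: 167.42, 82.17.
Field: 167.42/20 → 8 → I, 82.17/10 → 8 → I; chars II.
Square: 7.42/2 → 3, 2.17/1 → 2; chars 32.

II32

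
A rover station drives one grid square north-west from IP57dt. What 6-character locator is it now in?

IP57cu

Longitude subsquare d = 3; −1 → 2 = c.
Latitude subsquare t = 19; +1 → 20 = u.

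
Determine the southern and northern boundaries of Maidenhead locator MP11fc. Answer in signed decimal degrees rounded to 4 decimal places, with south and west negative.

Field M=12, P=15: +12·20° lon, +15·10° lat → SW at lon 60°, lat 60°.
Square 1, 1: +1·2° lon, +1·1° lat → SW at lon 62°, lat 61°.
Subsquare f=5, c=2: +5·0.0833333° lon, +2·0.0416667° lat → SW at lon 62.4167°, lat 61.0833°.
Cell spans 0.0833333° lon × 0.0416667° lat.
south 61.0833, north 61.1250.

61.0833, 61.1250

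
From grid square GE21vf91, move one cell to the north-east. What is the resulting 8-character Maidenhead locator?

GE21wf02

Longitude extended square 9; +1 → 10, wraps to 0, carry into subsquare.
Longitude subsquare v = 21; +1 → 22 = w.
Latitude extended square 1; +1 → 2.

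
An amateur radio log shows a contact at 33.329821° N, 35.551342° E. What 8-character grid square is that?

Add 180° to longitude and 90° to latitude: 215.55134, 123.32982.
Field: lon ⌊215.55134/20⌋ = 10 → K; lat ⌊123.32982/10⌋ = 12 → M.
Square: lon ⌊15.55134/2⌋ = 7; lat ⌊3.32982/1⌋ = 3.
Subsquare: lon ⌊1.55134/0.0833333⌋ = 18 → s; lat ⌊0.32982/0.0416667⌋ = 7 → h.
Extended square: lon ⌊0.05134/0.00833333⌋ = 6; lat ⌊0.03815/0.00416667⌋ = 9.

KM73sh69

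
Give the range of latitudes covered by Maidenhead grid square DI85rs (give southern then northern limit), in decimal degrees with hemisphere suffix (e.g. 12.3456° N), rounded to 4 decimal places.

4.2500° S, 4.2083° S

Field D=3, I=8: +3·20° lon, +8·10° lat → SW at lon -120°, lat -10°.
Square 8, 5: +8·2° lon, +5·1° lat → SW at lon -104°, lat -5°.
Subsquare r=17, s=18: +17·0.0833333° lon, +18·0.0416667° lat → SW at lon -102.583°, lat -4.25°.
Cell spans 0.0833333° lon × 0.0416667° lat.
south 4.2500° S, north 4.2083° S.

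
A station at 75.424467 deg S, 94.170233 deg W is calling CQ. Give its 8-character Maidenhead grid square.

Add 180° to longitude and 90° to latitude: 85.82977, 14.57553.
Field: 85.82977/20 → 4 → E, 14.57553/10 → 1 → B; chars EB.
Square: 5.82977/2 → 2, 4.57553/1 → 4; chars 24.
Subsquare: 1.82977/0.0833333 → 21 → v, 0.57553/0.0416667 → 13 → n; chars vn.
Extended square: 0.07977/0.00833333 → 9, 0.03387/0.00416667 → 8; chars 98.

EB24vn98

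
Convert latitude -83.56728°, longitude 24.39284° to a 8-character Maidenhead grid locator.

KA26ek73

Add 180° to longitude and 90° to latitude: 204.39284, 6.43272.
Field: 204.39284/20 → 10 → K, 6.43272/10 → 0 → A; chars KA.
Square: 4.39284/2 → 2, 6.43272/1 → 6; chars 26.
Subsquare: 0.39284/0.0833333 → 4 → e, 0.43272/0.0416667 → 10 → k; chars ek.
Extended square: 0.05951/0.00833333 → 7, 0.01605/0.00416667 → 3; chars 73.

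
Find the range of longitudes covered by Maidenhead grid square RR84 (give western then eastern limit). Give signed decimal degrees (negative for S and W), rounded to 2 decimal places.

Field R=17, R=17: +17·20° lon, +17·10° lat → SW at lon 160°, lat 80°.
Square 8, 4: +8·2° lon, +4·1° lat → SW at lon 176°, lat 84°.
Cell spans 2° lon × 1° lat.
west 176.00, east 178.00.

176.00, 178.00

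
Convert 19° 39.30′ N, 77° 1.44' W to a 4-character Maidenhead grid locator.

FK19

Add 180° to longitude and 90° to latitude: 102.98, 109.66.
Field: lon ⌊102.98/20⌋ = 5 → F; lat ⌊109.66/10⌋ = 10 → K.
Square: lon ⌊2.98/2⌋ = 1; lat ⌊9.66/1⌋ = 9.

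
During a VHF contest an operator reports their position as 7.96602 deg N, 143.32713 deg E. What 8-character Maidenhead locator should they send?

Add 180° to longitude and 90° to latitude: 323.32713, 97.96602.
Field (20°×10°, letters A–R): lon ⌊323.32713/20⌋ = 16 → Q; lat ⌊97.96602/10⌋ = 9 → J.
Square (2°×1°, digits 0–9): lon ⌊3.32713/2⌋ = 1; lat ⌊7.96602/1⌋ = 7.
Subsquare (5′×2.5′, letters a–x): lon ⌊1.32713/0.0833333⌋ = 15 → p; lat ⌊0.96602/0.0416667⌋ = 23 → x.
Extended square (30″×15″, digits 0–9): lon ⌊0.07713/0.00833333⌋ = 9; lat ⌊0.00769/0.00416667⌋ = 1.

QJ17px91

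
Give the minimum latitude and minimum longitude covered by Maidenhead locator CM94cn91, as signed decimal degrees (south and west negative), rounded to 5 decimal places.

34.54583, -121.75833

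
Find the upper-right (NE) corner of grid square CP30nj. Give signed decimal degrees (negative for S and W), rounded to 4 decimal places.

Field C=2, P=15: +2·20° lon, +15·10° lat → SW at lon -140°, lat 60°.
Square 3, 0: +3·2° lon, +0·1° lat → SW at lon -134°, lat 60°.
Subsquare n=13, j=9: +13·0.0833333° lon, +9·0.0416667° lat → SW at lon -132.917°, lat 60.375°.
Cell spans 0.0833333° lon × 0.0416667° lat. NE corner is SW corner plus one full cell.
latitude 60.4167, longitude -132.8333.

60.4167, -132.8333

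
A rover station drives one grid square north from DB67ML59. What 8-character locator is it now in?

DB67mm50

Latitude extended square 9; +1 → 10, wraps to 0, carry into subsquare.
Latitude subsquare l = 11; +1 → 12 = m.
The longitude characters are unchanged.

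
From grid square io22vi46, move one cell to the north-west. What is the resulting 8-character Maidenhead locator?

Longitude extended square 4; −1 → 3.
Latitude extended square 6; +1 → 7.

IO22vi37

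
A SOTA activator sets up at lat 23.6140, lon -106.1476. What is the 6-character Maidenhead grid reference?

Shift to the Maidenhead origin (180°W, 90°S): lon 73.8524, lat 113.6140.
Field: 73.8524/20 → 3 → D, 113.6140/10 → 11 → L; chars DL.
Square: 13.8524/2 → 6, 3.6140/1 → 3; chars 63.
Subsquare: 1.8524/0.0833333 → 22 → w, 0.6140/0.0416667 → 14 → o; chars wo.

DL63wo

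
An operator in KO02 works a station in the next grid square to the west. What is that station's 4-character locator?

JO92

Longitude square 0; −1 → -1, wraps to 9, carry into field.
Longitude field K = 10; −1 → 9 = J.
The latitude characters are unchanged.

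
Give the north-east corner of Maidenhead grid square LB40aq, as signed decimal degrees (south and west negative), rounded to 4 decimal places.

-79.2917, 48.0833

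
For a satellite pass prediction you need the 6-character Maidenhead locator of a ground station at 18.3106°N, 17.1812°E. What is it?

Add 180° to longitude and 90° to latitude: 197.1812, 108.3106.
Field: lon ⌊197.1812/20⌋ = 9 → J; lat ⌊108.3106/10⌋ = 10 → K.
Square: lon ⌊17.1812/2⌋ = 8; lat ⌊8.3106/1⌋ = 8.
Subsquare: lon ⌊1.1812/0.0833333⌋ = 14 → o; lat ⌊0.3106/0.0416667⌋ = 7 → h.

JK88oh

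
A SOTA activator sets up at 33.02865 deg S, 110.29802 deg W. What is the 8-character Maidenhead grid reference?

DF46ux43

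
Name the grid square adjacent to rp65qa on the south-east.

RP64rx

Longitude subsquare q = 16; +1 → 17 = r.
Latitude subsquare a = 0; −1 → -1, wraps to 23 = x, carry into square.
Latitude square 5; −1 → 4.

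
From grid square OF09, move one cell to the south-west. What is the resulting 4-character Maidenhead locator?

NF98

Longitude square 0; −1 → -1, wraps to 9, carry into field.
Longitude field O = 14; −1 → 13 = N.
Latitude square 9; −1 → 8.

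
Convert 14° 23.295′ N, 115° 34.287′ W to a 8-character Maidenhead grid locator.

DK24fj13

Shift to the Maidenhead origin (180°W, 90°S): lon 64.42855, lat 104.38825.
Field: 64.42855/20 → 3 → D, 104.38825/10 → 10 → K; chars DK.
Square: 4.42855/2 → 2, 4.38825/1 → 4; chars 24.
Subsquare: 0.42855/0.0833333 → 5 → f, 0.38825/0.0416667 → 9 → j; chars fj.
Extended square: 0.01188/0.00833333 → 1, 0.01325/0.00416667 → 3; chars 13.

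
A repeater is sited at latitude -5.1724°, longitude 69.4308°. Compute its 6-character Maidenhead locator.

MI44rt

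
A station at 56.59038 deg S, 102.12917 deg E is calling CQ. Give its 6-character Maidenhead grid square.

Shift to the Maidenhead origin (180°W, 90°S): lon 282.1292, lat 33.4096.
Field: lon ⌊282.1292/20⌋ = 14 → O; lat ⌊33.4096/10⌋ = 3 → D.
Square: lon ⌊2.1292/2⌋ = 1; lat ⌊3.4096/1⌋ = 3.
Subsquare: lon ⌊0.1292/0.0833333⌋ = 1 → b; lat ⌊0.4096/0.0416667⌋ = 9 → j.

OD13bj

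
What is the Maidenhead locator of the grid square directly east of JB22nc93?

Longitude extended square 9; +1 → 10, wraps to 0, carry into subsquare.
Longitude subsquare n = 13; +1 → 14 = o.
The latitude characters are unchanged.

JB22oc03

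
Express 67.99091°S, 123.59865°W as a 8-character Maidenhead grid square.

CC82ea82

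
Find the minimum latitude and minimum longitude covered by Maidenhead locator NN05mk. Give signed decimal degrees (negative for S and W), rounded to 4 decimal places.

45.4167, 81.0000

Field N=13, N=13: +13·20° lon, +13·10° lat → SW at lon 80°, lat 40°.
Square 0, 5: +0·2° lon, +5·1° lat → SW at lon 80°, lat 45°.
Subsquare m=12, k=10: +12·0.0833333° lon, +10·0.0416667° lat → SW at lon 81°, lat 45.4167°.
latitude 45.4167, longitude 81.0000.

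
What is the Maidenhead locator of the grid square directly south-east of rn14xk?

RN24aj

Longitude subsquare x = 23; +1 → 24, wraps to 0 = a, carry into square.
Longitude square 1; +1 → 2.
Latitude subsquare k = 10; −1 → 9 = j.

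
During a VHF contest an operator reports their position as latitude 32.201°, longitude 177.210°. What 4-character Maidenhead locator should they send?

RM82

Add 180° to longitude and 90° to latitude: 357.21, 122.20.
Field: 357.21/20 → 17 → R, 122.20/10 → 12 → M; chars RM.
Square: 17.21/2 → 8, 2.20/1 → 2; chars 82.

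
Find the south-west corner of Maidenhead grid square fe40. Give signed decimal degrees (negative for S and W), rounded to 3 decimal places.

-50.000, -72.000

Field F=5, E=4: +5·20° lon, +4·10° lat → SW at lon -80°, lat -50°.
Square 4, 0: +4·2° lon, +0·1° lat → SW at lon -72°, lat -50°.
latitude -50.000, longitude -72.000.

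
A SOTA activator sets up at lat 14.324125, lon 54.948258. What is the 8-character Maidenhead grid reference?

Add 180° to longitude and 90° to latitude: 234.94826, 104.32412.
Field: lon ⌊234.94826/20⌋ = 11 → L; lat ⌊104.32412/10⌋ = 10 → K.
Square: lon ⌊14.94826/2⌋ = 7; lat ⌊4.32412/1⌋ = 4.
Subsquare: lon ⌊0.94826/0.0833333⌋ = 11 → l; lat ⌊0.32412/0.0416667⌋ = 7 → h.
Extended square: lon ⌊0.03159/0.00833333⌋ = 3; lat ⌊0.03246/0.00416667⌋ = 7.

LK74lh37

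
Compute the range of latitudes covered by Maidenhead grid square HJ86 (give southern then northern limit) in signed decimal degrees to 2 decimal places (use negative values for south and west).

6.00, 7.00

Field H=7, J=9: +7·20° lon, +9·10° lat → SW at lon -40°, lat 0°.
Square 8, 6: +8·2° lon, +6·1° lat → SW at lon -24°, lat 6°.
Cell spans 2° lon × 1° lat.
south 6.00, north 7.00.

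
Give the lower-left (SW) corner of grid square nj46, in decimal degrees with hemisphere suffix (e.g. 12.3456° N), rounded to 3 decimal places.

6.000° N, 88.000° E

Field N=13, J=9: +13·20° lon, +9·10° lat → SW at lon 80°, lat 0°.
Square 4, 6: +4·2° lon, +6·1° lat → SW at lon 88°, lat 6°.
latitude 6.000° N, longitude 88.000° E.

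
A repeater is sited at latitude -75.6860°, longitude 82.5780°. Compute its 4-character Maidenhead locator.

Add 180° to longitude and 90° to latitude: 262.58, 14.31.
Field: 262.58/20 → 13 → N, 14.31/10 → 1 → B; chars NB.
Square: 2.58/2 → 1, 4.31/1 → 4; chars 14.

NB14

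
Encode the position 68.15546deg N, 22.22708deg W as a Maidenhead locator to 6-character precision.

Shift to the Maidenhead origin (180°W, 90°S): lon 157.7729, lat 158.1555.
Field: lon ⌊157.7729/20⌋ = 7 → H; lat ⌊158.1555/10⌋ = 15 → P.
Square: lon ⌊17.7729/2⌋ = 8; lat ⌊8.1555/1⌋ = 8.
Subsquare: lon ⌊1.7729/0.0833333⌋ = 21 → v; lat ⌊0.1555/0.0416667⌋ = 3 → d.

HP88vd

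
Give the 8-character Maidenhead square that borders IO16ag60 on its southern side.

Latitude extended square 0; −1 → -1, wraps to 9, carry into subsquare.
Latitude subsquare g = 6; −1 → 5 = f.
The longitude characters are unchanged.

IO16af69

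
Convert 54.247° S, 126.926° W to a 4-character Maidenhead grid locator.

CD65

Offset from 180°W / 90°S: lon 53.07°, lat 35.75°.
Field (20°×10°, letters A–R): lon ⌊53.07/20⌋ = 2 → C; lat ⌊35.75/10⌋ = 3 → D.
Square (2°×1°, digits 0–9): lon ⌊13.07/2⌋ = 6; lat ⌊5.75/1⌋ = 5.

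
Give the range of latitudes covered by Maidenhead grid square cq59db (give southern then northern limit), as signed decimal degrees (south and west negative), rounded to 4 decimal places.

Field C=2, Q=16: +2·20° lon, +16·10° lat → SW at lon -140°, lat 70°.
Square 5, 9: +5·2° lon, +9·1° lat → SW at lon -130°, lat 79°.
Subsquare d=3, b=1: +3·0.0833333° lon, +1·0.0416667° lat → SW at lon -129.75°, lat 79.0417°.
Cell spans 0.0833333° lon × 0.0416667° lat.
south 79.0417, north 79.0833.

79.0417, 79.0833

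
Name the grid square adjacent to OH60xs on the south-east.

Longitude subsquare x = 23; +1 → 24, wraps to 0 = a, carry into square.
Longitude square 6; +1 → 7.
Latitude subsquare s = 18; −1 → 17 = r.

OH70ar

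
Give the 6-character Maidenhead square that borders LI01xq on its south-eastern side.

LI11ap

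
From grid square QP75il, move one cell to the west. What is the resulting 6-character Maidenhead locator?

QP75hl

Longitude subsquare i = 8; −1 → 7 = h.
The latitude characters are unchanged.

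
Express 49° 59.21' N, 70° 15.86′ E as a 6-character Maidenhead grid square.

Shift to the Maidenhead origin (180°W, 90°S): lon 250.2643, lat 139.9868.
Field: lon ⌊250.2643/20⌋ = 12 → M; lat ⌊139.9868/10⌋ = 13 → N.
Square: lon ⌊10.2643/2⌋ = 5; lat ⌊9.9868/1⌋ = 9.
Subsquare: lon ⌊0.2643/0.0833333⌋ = 3 → d; lat ⌊0.9868/0.0416667⌋ = 23 → x.

MN59dx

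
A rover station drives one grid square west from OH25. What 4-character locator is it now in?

OH15

Longitude square 2; −1 → 1.
The latitude characters are unchanged.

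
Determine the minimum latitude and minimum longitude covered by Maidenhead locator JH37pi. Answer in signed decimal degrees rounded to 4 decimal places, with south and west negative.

Field J=9, H=7: +9·20° lon, +7·10° lat → SW at lon 0°, lat -20°.
Square 3, 7: +3·2° lon, +7·1° lat → SW at lon 6°, lat -13°.
Subsquare p=15, i=8: +15·0.0833333° lon, +8·0.0416667° lat → SW at lon 7.25°, lat -12.6667°.
latitude -12.6667, longitude 7.2500.

-12.6667, 7.2500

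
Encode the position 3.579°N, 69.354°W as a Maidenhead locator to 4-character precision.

FJ53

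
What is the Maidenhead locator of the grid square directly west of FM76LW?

Longitude subsquare l = 11; −1 → 10 = k.
The latitude characters are unchanged.

FM76kw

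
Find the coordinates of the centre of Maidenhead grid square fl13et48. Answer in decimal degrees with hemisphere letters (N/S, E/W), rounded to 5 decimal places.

23.82708° N, 77.62917° W

Field F=5, L=11: +5·20° lon, +11·10° lat → SW at lon -80°, lat 20°.
Square 1, 3: +1·2° lon, +3·1° lat → SW at lon -78°, lat 23°.
Subsquare e=4, t=19: +4·0.0833333° lon, +19·0.0416667° lat → SW at lon -77.6667°, lat 23.7917°.
Extended square 4, 8: +4·0.00833333° lon, +8·0.00416667° lat → SW at lon -77.6333°, lat 23.825°.
Cell spans 0.00833333° lon × 0.00416667° lat. Centre is SW corner plus half of each.
latitude 23.82708° N, longitude 77.62917° W.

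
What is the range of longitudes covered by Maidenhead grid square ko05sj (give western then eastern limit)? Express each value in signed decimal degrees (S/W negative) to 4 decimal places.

Field K=10, O=14: +10·20° lon, +14·10° lat → SW at lon 20°, lat 50°.
Square 0, 5: +0·2° lon, +5·1° lat → SW at lon 20°, lat 55°.
Subsquare s=18, j=9: +18·0.0833333° lon, +9·0.0416667° lat → SW at lon 21.5°, lat 55.375°.
Cell spans 0.0833333° lon × 0.0416667° lat.
west 21.5000, east 21.5833.

21.5000, 21.5833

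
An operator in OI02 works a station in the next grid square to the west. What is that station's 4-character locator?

NI92

Longitude square 0; −1 → -1, wraps to 9, carry into field.
Longitude field O = 14; −1 → 13 = N.
The latitude characters are unchanged.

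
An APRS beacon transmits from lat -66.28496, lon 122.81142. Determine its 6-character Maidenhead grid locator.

PC13jr

Add 180° to longitude and 90° to latitude: 302.8114, 23.7150.
Field: 302.8114/20 → 15 → P, 23.7150/10 → 2 → C; chars PC.
Square: 2.8114/2 → 1, 3.7150/1 → 3; chars 13.
Subsquare: 0.8114/0.0833333 → 9 → j, 0.7150/0.0416667 → 17 → r; chars jr.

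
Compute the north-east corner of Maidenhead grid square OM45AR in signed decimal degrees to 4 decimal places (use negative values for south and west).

35.7500, 108.0833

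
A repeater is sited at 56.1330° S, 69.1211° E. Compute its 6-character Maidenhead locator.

Offset from 180°W / 90°S: lon 249.1211°, lat 33.8670°.
Field (20°×10°, letters A–R): 249.1211/20 → 12 → M, 33.8670/10 → 3 → D; chars MD.
Square (2°×1°, digits 0–9): 9.1211/2 → 4, 3.8670/1 → 3; chars 43.
Subsquare (5′×2.5′, letters a–x): 1.1211/0.0833333 → 13 → n, 0.8670/0.0416667 → 20 → u; chars nu.

MD43nu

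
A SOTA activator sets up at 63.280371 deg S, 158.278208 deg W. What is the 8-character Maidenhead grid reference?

Add 180° to longitude and 90° to latitude: 21.72179, 26.71963.
Field: 21.72179/20 → 1 → B, 26.71963/10 → 2 → C; chars BC.
Square: 1.72179/2 → 0, 6.71963/1 → 6; chars 06.
Subsquare: 1.72179/0.0833333 → 20 → u, 0.71963/0.0416667 → 17 → r; chars ur.
Extended square: 0.05513/0.00833333 → 6, 0.01130/0.00416667 → 2; chars 62.

BC06ur62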